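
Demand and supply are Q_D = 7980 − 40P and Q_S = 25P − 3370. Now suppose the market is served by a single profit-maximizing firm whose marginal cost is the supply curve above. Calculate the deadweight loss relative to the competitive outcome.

In inverse form: demand P = 199.5 − 0.025Q, supply P = 134.8 + 0.04Q.
Competitive equilibrium: 199.5 − 0.025Q = 134.8 + 0.04Q → Q* = 995.3846, P* = 174.6154.
Marginal revenue: MR = 199.5 − 0.05Q. Set MR = MC: 199.5 − 0.05Q = 134.8 + 0.04Q → Q_m = 718.8889.
Price P_m = 199.5 − 0.025·718.8889 = 181.5278; MC(Q_m) = 134.8 + 0.04·718.8889 = 163.5556.
Competitive Q* = 995.3846, so ΔQ = 276.4957; wedge = 181.5278 − 163.5556 = 17.9722.
Welfare loss = ½ × 276.4957 × 17.9722 = 2484.62.

2484.62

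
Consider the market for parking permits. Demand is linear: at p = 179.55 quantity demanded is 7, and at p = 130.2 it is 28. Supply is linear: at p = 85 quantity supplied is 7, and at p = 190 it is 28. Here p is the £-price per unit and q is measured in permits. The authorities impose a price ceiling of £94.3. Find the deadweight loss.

Demand slope = (130.2 − 179.55)/(28 − 7) = −2.35, so p = 196 − 2.35q.
Supply slope = (190 − 85)/(28 − 7) = 5, so p = 50 + 5q.
Competitive equilibrium: 196 − 2.35q = 50 + 5q → q* = 19.8639, p* = 149.3197.
At the ceiling p = 94.3, quantity supplied = (94.3 − 50)/5 = 8.86.
Willingness to pay at q' = 8.86: 196 − 2.35·8.86 = 175.179.
Δq = 19.8639 − 8.86 = 11.0039; wedge = 175.179 − 94.3 = 80.879.
Deadweight loss = ½ × 11.0039 × 80.879 = £444.99.

£444.99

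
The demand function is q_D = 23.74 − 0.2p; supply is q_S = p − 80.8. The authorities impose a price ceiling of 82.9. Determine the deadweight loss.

In inverse form: demand p = 118.7 − 5q, supply p = 80.8 + q.
Competitive equilibrium: 118.7 − 5q = 80.8 + q → q* = 6.3167, p* = 87.1167.
At the ceiling p = 82.9, quantity supplied = (82.9 − 80.8)/1 = 2.1.
Willingness to pay at q' = 2.1: 118.7 − 5·2.1 = 108.2.
Δq = 6.3167 − 2.1 = 4.2167; wedge = 108.2 − 82.9 = 25.3.
Deadweight loss = ½ × 4.2167 × 25.3 = 53.34.

53.34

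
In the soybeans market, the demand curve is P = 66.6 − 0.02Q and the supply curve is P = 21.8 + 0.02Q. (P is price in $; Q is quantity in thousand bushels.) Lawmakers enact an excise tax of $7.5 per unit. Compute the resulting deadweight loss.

Competitive equilibrium: 66.6 − 0.02Q = 21.8 + 0.02Q → Q* = 1120, P* = 44.2.
With the tax, the buyer price exceeds the seller price by 7.5: (66.6 − 0.02Q) − (21.8 + 0.02Q) = 7.5 → Q' = 932.5.
ΔQ = 1120 − 932.5 = 187.5; the wedge equals the tax, 7.5.
Welfare loss = ½ × 187.5 × 7.5 = $703.125 thousand.

$703.125 thousand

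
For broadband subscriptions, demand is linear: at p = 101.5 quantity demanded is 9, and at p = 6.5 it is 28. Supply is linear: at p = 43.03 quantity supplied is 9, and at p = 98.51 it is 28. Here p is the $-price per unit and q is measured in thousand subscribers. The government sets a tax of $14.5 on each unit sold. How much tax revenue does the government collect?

Demand slope = (6.5 − 101.5)/(28 − 9) = −5, so p = 146.5 − 5q.
Supply slope = (98.51 − 43.03)/(28 − 9) = 2.92, so p = 16.75 + 2.92q.
Competitive equilibrium: 146.5 − 5q = 16.75 + 2.92q → q* = 16.3826, p* = 64.5871.
With the tax, the buyer price exceeds the seller price by 14.5: (146.5 − 5q) − (16.75 + 2.92q) = 14.5 → q' = 14.5518.
Tax revenue = 14.5 × 14.5518 = $211 thousand.

$211 thousand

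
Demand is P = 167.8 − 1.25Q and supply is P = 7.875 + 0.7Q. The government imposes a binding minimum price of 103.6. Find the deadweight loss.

916.11

Competitive equilibrium: 167.8 − 1.25Q = 7.875 + 0.7Q → Q* = 82.01282, P* = 65.28397.
At the floor P = 103.6, quantity demanded = (167.8 − 103.6)/1.25 = 51.36.
Sellers' marginal cost at Q' = 51.36: 7.875 + 0.7·51.36 = 43.827.
ΔQ = 82.01282 − 51.36 = 30.65282; wedge = 103.6 − 43.827 = 59.773.
The triangle = ½ × 30.65282 × 59.773 = 916.11.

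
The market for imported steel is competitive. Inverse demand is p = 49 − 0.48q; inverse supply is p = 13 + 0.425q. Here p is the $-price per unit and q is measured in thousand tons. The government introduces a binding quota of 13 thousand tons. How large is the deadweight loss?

Competitive equilibrium: 49 − 0.48q = 13 + 0.425q → q* = 39.779, p* = 29.9061.
At q = 13: demand price = 49 − 0.48·13 = 42.76; supply price = 13 + 0.425·13 = 18.525.
Δq = 39.779 − 13 = 26.779; wedge = 42.76 − 18.525 = 24.235.
The triangle = ½ × 26.779 × 24.235 = $324.49 thousand.

$324.49 thousand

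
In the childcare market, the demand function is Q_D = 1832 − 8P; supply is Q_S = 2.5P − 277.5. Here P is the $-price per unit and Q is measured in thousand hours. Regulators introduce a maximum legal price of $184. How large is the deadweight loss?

In inverse form: demand P = 229 − 0.125Q, supply P = 111 + 0.4Q.
Competitive equilibrium: 229 − 0.125Q = 111 + 0.4Q → Q* = 224.7619, P* = 200.9048.
At the ceiling P = 184, quantity supplied = (184 − 111)/0.4 = 182.5.
Willingness to pay at Q' = 182.5: 229 − 0.125·182.5 = 206.1875.
ΔQ = 224.7619 − 182.5 = 42.2619; wedge = 206.1875 − 184 = 22.1875.
Deadweight loss = ½ × 42.2619 × 22.1875 = $468.84 thousand.

$468.84 thousand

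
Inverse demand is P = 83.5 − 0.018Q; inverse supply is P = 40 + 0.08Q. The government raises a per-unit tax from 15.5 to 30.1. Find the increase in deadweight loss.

Competitive equilibrium: 83.5 − 0.018Q = 40 + 0.08Q → Q* = 443.8776, P* = 75.5102.
For a per-unit tax t: ΔQ = t/0.098, so DWL = ½·t·(t/0.098) = t²/0.196.
At t = 15.5: DWL = 1225.7653. At t = 30.1: DWL = 4622.5.
Increase = 4622.5 − 1225.7653 = 3396.73.

3396.73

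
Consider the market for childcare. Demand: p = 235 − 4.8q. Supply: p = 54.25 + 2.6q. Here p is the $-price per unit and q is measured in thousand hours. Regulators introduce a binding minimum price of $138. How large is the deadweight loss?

$65.81 thousand

Competitive equilibrium: 235 − 4.8q = 54.25 + 2.6q → q* = 24.4257, p* = 117.7568.
At the floor p = 138, quantity demanded = (235 − 138)/4.8 = 20.2083.
Sellers' marginal cost at q' = 20.2083: 54.25 + 2.6·20.2083 = 106.7916.
Δq = 24.4257 − 20.2083 = 4.2174; wedge = 138 − 106.7916 = 31.2084.
DWL = ½ × 4.2174 × 31.2084 = $65.81 thousand.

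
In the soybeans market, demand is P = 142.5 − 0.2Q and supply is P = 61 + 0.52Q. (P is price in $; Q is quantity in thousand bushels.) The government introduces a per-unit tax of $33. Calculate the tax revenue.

Competitive equilibrium: 142.5 − 0.2Q = 61 + 0.52Q → Q* = 113.1944, P* = 119.8611.
With the tax, the buyer price exceeds the seller price by 33: (142.5 − 0.2Q) − (61 + 0.52Q) = 33 → Q' = 67.3611.
Tax revenue = 33 × 67.3611 = $2222.92 thousand.

$2222.92 thousand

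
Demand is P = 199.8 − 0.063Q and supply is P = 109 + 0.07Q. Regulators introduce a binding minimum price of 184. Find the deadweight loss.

Competitive equilibrium: 199.8 − 0.063Q = 109 + 0.07Q → Q* = 682.70677, P* = 156.78947.
At the floor P = 184, quantity demanded = (199.8 − 184)/0.063 = 250.79365.
Sellers' marginal cost at Q' = 250.79365: 109 + 0.07·250.79365 = 126.55556.
ΔQ = 682.70677 − 250.79365 = 431.91312; wedge = 184 − 126.55556 = 57.44444.
DWL = ½ × 431.91312 × 57.44444 = 12405.50.

12405.50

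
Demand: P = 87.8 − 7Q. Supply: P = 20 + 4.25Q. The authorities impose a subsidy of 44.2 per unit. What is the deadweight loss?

Competitive equilibrium: 87.8 − 7Q = 20 + 4.25Q → Q* = 6.0267, P* = 45.6133.
The subsidy lowers effective supply by 44.2: P = 4.25Q − 24.2.
New quantity: 87.8 − 7Q = 4.25Q − 24.2 → Q' = 9.9556.
Overproduction ΔQ = 9.9556 − 6.0267 = 3.9289; wedge = subsidy = 44.2.
The triangle = ½ × 3.9289 × 44.2 = 86.83.

86.83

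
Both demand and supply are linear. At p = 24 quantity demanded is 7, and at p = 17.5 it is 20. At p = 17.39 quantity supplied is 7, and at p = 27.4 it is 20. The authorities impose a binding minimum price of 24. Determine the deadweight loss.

17.20

Demand slope = (17.5 − 24)/(20 − 7) = −0.5, so p = 27.5 − 0.5q.
Supply slope = (27.4 − 17.39)/(20 − 7) = 0.77, so p = 12 + 0.77q.
Competitive equilibrium: 27.5 − 0.5q = 12 + 0.77q → q* = 12.2047, p* = 21.3976.
At the floor p = 24, quantity demanded = (27.5 − 24)/0.5 = 7.
Sellers' marginal cost at q' = 7: 12 + 0.77·7 = 17.39.
Δq = 12.2047 − 7 = 5.2047; wedge = 24 − 17.39 = 6.61.
DWL = ½ × 5.2047 × 6.61 = 17.20.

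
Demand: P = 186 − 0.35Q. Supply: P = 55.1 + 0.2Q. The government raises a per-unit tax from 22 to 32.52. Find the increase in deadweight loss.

521.41

Competitive equilibrium: 186 − 0.35Q = 55.1 + 0.2Q → Q* = 238, P* = 102.7.
For a per-unit tax t: ΔQ = t/0.55, so DWL = ½·t·(t/0.55) = t²/1.1.
At t = 22: DWL = 440. At t = 32.52: DWL = 961.409.
Increase = 961.409 − 440 = 521.41.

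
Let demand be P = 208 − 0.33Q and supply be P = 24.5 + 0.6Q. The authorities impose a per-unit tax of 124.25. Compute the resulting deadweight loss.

Competitive equilibrium: 208 − 0.33Q = 24.5 + 0.6Q → Q* = 197.3118, P* = 142.8871.
With the tax, the buyer price exceeds the seller price by 124.25: (208 − 0.33Q) − (24.5 + 0.6Q) = 124.25 → Q' = 63.7097.
ΔQ = 197.3118 − 63.7097 = 133.6021; the wedge equals the tax, 124.25.
The triangle = ½ × 133.6021 × 124.25 = 8300.03.

8300.03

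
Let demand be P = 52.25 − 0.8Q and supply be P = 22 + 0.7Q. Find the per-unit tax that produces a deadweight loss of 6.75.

4.5

Competitive equilibrium: 52.25 − 0.8Q = 22 + 0.7Q → Q* = 20.1667, P* = 36.1167.
A tax t gives ΔQ = t/1.5 and wedge t, so DWL = t²/3.
t²/3 = 6.75 → t² = 20.25 → t = 4.5.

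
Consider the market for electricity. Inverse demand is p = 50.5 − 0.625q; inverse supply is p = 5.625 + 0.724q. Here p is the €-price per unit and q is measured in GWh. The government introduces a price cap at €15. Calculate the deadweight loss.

€278.41

Competitive equilibrium: 50.5 − 0.625q = 5.625 + 0.724q → q* = 33.2654, p* = 29.7091.
At the ceiling p = 15, quantity supplied = (15 − 5.625)/0.724 = 12.9489.
Willingness to pay at q' = 12.9489: 50.5 − 0.625·12.9489 = 42.4069.
Δq = 33.2654 − 12.9489 = 20.3165; wedge = 42.4069 − 15 = 27.4069.
DWL = ½ × 20.3165 × 27.4069 = €278.41.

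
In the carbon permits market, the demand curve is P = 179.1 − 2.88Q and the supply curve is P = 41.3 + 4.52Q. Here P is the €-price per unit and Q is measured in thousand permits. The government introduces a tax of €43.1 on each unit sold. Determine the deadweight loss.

€125.51 thousand

Competitive equilibrium: 179.1 − 2.88Q = 41.3 + 4.52Q → Q* = 18.6216, P* = 125.4697.
With the tax, the buyer price exceeds the seller price by 43.1: (179.1 − 2.88Q) − (41.3 + 4.52Q) = 43.1 → Q' = 12.7973.
ΔQ = 18.6216 − 12.7973 = 5.8243; the wedge equals the tax, 43.1.
Deadweight loss = ½ × 5.8243 × 43.1 = €125.51 thousand.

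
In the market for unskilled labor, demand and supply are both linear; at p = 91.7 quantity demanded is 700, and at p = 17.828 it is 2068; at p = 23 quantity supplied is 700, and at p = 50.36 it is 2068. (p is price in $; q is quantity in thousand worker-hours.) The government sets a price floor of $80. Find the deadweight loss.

Demand slope = (17.828 − 91.7)/(2068 − 700) = −0.054, so p = 129.5 − 0.054q.
Supply slope = (50.36 − 23)/(2068 − 700) = 0.02, so p = 9 + 0.02q.
Competitive equilibrium: 129.5 − 0.054q = 9 + 0.02q → q* = 1628.37838, p* = 41.56757.
At the floor p = 80, quantity demanded = (129.5 − 80)/0.054 = 916.66667.
Sellers' marginal cost at q' = 916.66667: 9 + 0.02·916.66667 = 27.33333.
Δq = 1628.37838 − 916.66667 = 711.71171; wedge = 80 − 27.33333 = 52.66667.
The triangle = ½ × 711.71171 × 52.66667 = $18741.74 thousand.

$18741.74 thousand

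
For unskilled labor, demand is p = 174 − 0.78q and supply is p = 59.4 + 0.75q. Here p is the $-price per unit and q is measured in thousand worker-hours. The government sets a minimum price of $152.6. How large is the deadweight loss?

Competitive equilibrium: 174 − 0.78q = 59.4 + 0.75q → q* = 74.902, p* = 115.5765.
At the floor p = 152.6, quantity demanded = (174 − 152.6)/0.78 = 27.4359.
Sellers' marginal cost at q' = 27.4359: 59.4 + 0.75·27.4359 = 79.9769.
Δq = 74.902 − 27.4359 = 47.4661; wedge = 152.6 − 79.9769 = 72.6231.
DWL = ½ × 47.4661 × 72.6231 = $1723.57 thousand.

$1723.57 thousand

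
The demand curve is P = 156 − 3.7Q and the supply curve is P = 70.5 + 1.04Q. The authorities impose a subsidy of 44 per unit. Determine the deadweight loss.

204.22

Competitive equilibrium: 156 − 3.7Q = 70.5 + 1.04Q → Q* = 18.038, P* = 89.2595.
The subsidy lowers effective supply by 44: P = 26.5 + 1.04Q.
New quantity: 156 − 3.7Q = 26.5 + 1.04Q → Q' = 27.3207.
Overproduction ΔQ = 27.3207 − 18.038 = 9.2827; wedge = subsidy = 44.
Deadweight loss = ½ × 9.2827 × 44 = 204.22.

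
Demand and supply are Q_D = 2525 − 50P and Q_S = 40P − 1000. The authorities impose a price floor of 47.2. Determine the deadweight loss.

3630.06

In inverse form: demand P = 50.5 − 0.02Q, supply P = 25 + 0.025Q.
Competitive equilibrium: 50.5 − 0.02Q = 25 + 0.025Q → Q* = 566.6667, P* = 39.1667.
At the floor P = 47.2, quantity demanded = (50.5 − 47.2)/0.02 = 165.
Sellers' marginal cost at Q' = 165: 25 + 0.025·165 = 29.125.
ΔQ = 566.6667 − 165 = 401.6667; wedge = 47.2 − 29.125 = 18.075.
Deadweight loss = ½ × 401.6667 × 18.075 = 3630.06.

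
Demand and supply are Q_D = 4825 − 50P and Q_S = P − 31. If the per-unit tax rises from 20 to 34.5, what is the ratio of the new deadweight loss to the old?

2.976

In inverse form: demand P = 96.5 − 0.02Q, supply P = 31 + Q.
Competitive equilibrium: 96.5 − 0.02Q = 31 + Q → Q* = 64.2157, P* = 95.2157.
For a per-unit tax t: ΔQ = t/1.02, so DWL = ½·t·(t/1.02) = t²/2.04.
At t = 20: DWL = 196.078. At t = 34.5: DWL = 583.456.
Ratio = (34.5/20)² = 2.976.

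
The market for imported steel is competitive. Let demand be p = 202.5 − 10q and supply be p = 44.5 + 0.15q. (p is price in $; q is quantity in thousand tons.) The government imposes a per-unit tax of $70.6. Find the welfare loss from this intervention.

Competitive equilibrium: 202.5 − 10q = 44.5 + 0.15q → q* = 15.5665, p* = 46.83498.
With the tax, the buyer price exceeds the seller price by 70.6: (202.5 − 10q) − (44.5 + 0.15q) = 70.6 → q' = 8.61084.
Δq = 15.5665 − 8.61084 = 6.95566; the wedge equals the tax, 70.6.
Welfare loss = ½ × 6.95566 × 70.6 = $245.53 thousand.

$245.53 thousand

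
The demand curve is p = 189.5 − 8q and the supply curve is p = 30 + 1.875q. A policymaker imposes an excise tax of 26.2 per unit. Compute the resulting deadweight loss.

Competitive equilibrium: 189.5 − 8q = 30 + 1.875q → q* = 16.1519, p* = 60.2848.
With the tax, the buyer price exceeds the seller price by 26.2: (189.5 − 8q) − (30 + 1.875q) = 26.2 → q' = 13.4987.
Δq = 16.1519 − 13.4987 = 2.6532; the wedge equals the tax, 26.2.
The triangle = ½ × 2.6532 × 26.2 = 34.76.

34.76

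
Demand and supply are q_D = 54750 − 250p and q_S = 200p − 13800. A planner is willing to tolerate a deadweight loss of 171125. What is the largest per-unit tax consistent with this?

In inverse form: demand p = 219 − 0.004q, supply p = 69 + 0.005q.
Competitive equilibrium: 219 − 0.004q = 69 + 0.005q → q* = 16666.6667, p* = 152.3333.
A tax t gives Δq = t/0.009 and wedge t, so DWL = t²/0.018.
t²/0.018 = 171125 → t² = 3080.25 → t = 55.5.

55.5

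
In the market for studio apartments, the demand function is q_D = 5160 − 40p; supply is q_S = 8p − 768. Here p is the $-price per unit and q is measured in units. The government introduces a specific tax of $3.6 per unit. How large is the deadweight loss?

$43.20

In inverse form: demand p = 129 − 0.025q, supply p = 96 + 0.125q.
Competitive equilibrium: 129 − 0.025q = 96 + 0.125q → q* = 220, p* = 123.5.
With the tax, the buyer price exceeds the seller price by 3.6: (129 − 0.025q) − (96 + 0.125q) = 3.6 → q' = 196.
Δq = 220 − 196 = 24; the wedge equals the tax, 3.6.
Deadweight loss = ½ × 24 × 3.6 = $43.20.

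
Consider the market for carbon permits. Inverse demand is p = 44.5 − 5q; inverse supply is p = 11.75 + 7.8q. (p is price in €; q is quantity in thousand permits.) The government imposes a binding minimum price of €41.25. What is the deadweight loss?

Competitive equilibrium: 44.5 − 5q = 11.75 + 7.8q → q* = 2.5586, p* = 31.707.
At the floor p = 41.25, quantity demanded = (44.5 − 41.25)/5 = 0.65.
Sellers' marginal cost at q' = 0.65: 11.75 + 7.8·0.65 = 16.82.
Δq = 2.5586 − 0.65 = 1.9086; wedge = 41.25 − 16.82 = 24.43.
The triangle = ½ × 1.9086 × 24.43 = €23.31 thousand.

€23.31 thousand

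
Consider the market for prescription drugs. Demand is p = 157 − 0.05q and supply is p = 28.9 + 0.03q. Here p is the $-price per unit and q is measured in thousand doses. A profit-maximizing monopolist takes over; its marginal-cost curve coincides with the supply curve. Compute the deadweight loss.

$15171.61 thousand

Competitive equilibrium: 157 − 0.05q = 28.9 + 0.03q → q* = 1601.25, p* = 76.9375.
Marginal revenue: MR = 157 − 0.1q. Set MR = MC: 157 − 0.1q = 28.9 + 0.03q → q_m = 985.38462.
Price p_m = 157 − 0.05·985.38462 = 107.73077; MC(q_m) = 28.9 + 0.03·985.38462 = 58.46154.
Competitive q* = 1601.25, so Δq = 615.86538; wedge = 107.73077 − 58.46154 = 49.26923.
The triangle = ½ × 615.86538 × 49.26923 = $15171.61 thousand.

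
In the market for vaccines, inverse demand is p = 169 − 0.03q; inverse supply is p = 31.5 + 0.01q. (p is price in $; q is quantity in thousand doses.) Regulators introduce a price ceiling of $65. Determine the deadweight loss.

Competitive equilibrium: 169 − 0.03q = 31.5 + 0.01q → q* = 3437.5, p* = 65.875.
At the ceiling p = 65, quantity supplied = (65 − 31.5)/0.01 = 3350.
Willingness to pay at q' = 3350: 169 − 0.03·3350 = 68.5.
Δq = 3437.5 − 3350 = 87.5; wedge = 68.5 − 65 = 3.5.
Welfare loss = ½ × 87.5 × 3.5 = $153.125 thousand.

$153.125 thousand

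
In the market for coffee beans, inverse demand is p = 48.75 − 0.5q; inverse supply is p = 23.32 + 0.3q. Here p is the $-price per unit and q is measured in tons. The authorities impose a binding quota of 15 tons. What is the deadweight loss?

Competitive equilibrium: 48.75 − 0.5q = 23.32 + 0.3q → q* = 31.7875, p* = 32.8563.
At q = 15: demand price = 48.75 − 0.5·15 = 41.25; supply price = 23.32 + 0.3·15 = 27.82.
Δq = 31.7875 − 15 = 16.7875; wedge = 41.25 − 27.82 = 13.43.
The triangle = ½ × 16.7875 × 13.43 = $112.73.

$112.73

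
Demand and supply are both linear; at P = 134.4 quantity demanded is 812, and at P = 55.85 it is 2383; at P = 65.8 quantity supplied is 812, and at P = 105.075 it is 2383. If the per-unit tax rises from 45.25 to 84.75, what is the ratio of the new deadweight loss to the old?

Demand slope = (55.85 − 134.4)/(2383 − 812) = −0.05, so P = 175 − 0.05Q.
Supply slope = (105.075 − 65.8)/(2383 − 812) = 0.025, so P = 45.5 + 0.025Q.
Competitive equilibrium: 175 − 0.05Q = 45.5 + 0.025Q → Q* = 1726.6667, P* = 88.6667.
For a per-unit tax t: ΔQ = t/0.075, so DWL = ½·t·(t/0.075) = t²/0.15.
At t = 45.25: DWL = 13650.417. At t = 84.75: DWL = 47883.75.
Ratio = (84.75/45.25)² = 3.508.

3.508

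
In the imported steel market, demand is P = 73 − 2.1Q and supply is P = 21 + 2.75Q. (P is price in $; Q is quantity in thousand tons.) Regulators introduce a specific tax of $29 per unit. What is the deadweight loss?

$86.70 thousand

Competitive equilibrium: 73 − 2.1Q = 21 + 2.75Q → Q* = 10.7216, P* = 50.4845.
With the tax, the buyer price exceeds the seller price by 29: (73 − 2.1Q) − (21 + 2.75Q) = 29 → Q' = 4.7423.
ΔQ = 10.7216 − 4.7423 = 5.9793; the wedge equals the tax, 29.
Welfare loss = ½ × 5.9793 × 29 = $86.70 thousand.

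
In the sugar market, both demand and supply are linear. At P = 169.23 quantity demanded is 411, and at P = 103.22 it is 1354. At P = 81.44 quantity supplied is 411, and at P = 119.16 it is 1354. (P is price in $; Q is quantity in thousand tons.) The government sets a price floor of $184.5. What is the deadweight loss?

$56800.21 thousand

Demand slope = (103.22 − 169.23)/(1354 − 411) = −0.07, so P = 198 − 0.07Q.
Supply slope = (119.16 − 81.44)/(1354 − 411) = 0.04, so P = 65 + 0.04Q.
Competitive equilibrium: 198 − 0.07Q = 65 + 0.04Q → Q* = 1209.09091, P* = 113.36364.
At the floor P = 184.5, quantity demanded = (198 − 184.5)/0.07 = 192.85714.
Sellers' marginal cost at Q' = 192.85714: 65 + 0.04·192.85714 = 72.71429.
ΔQ = 1209.09091 − 192.85714 = 1016.23377; wedge = 184.5 − 72.71429 = 111.78571.
The triangle = ½ × 1016.23377 × 111.78571 = $56800.21 thousand.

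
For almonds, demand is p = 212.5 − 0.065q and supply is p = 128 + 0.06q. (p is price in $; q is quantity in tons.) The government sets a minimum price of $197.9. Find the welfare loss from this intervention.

$12734.25

Competitive equilibrium: 212.5 − 0.065q = 128 + 0.06q → q* = 676, p* = 168.56.
At the floor p = 197.9, quantity demanded = (212.5 − 197.9)/0.065 = 224.615385.
Sellers' marginal cost at q' = 224.615385: 128 + 0.06·224.615385 = 141.476923.
Δq = 676 − 224.615385 = 451.384615; wedge = 197.9 − 141.476923 = 56.423077.
DWL = ½ × 451.384615 × 56.423077 = $12734.25.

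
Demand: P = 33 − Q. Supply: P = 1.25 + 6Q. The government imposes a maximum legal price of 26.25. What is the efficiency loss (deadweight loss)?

0.48

Competitive equilibrium: 33 − Q = 1.25 + 6Q → Q* = 4.5357, P* = 28.4643.
At the ceiling P = 26.25, quantity supplied = (26.25 − 1.25)/6 = 4.1667.
Willingness to pay at Q' = 4.1667: 33 − 1·4.1667 = 28.8333.
ΔQ = 4.5357 − 4.1667 = 0.369; wedge = 28.8333 − 26.25 = 2.5833.
The triangle = ½ × 0.369 × 2.5833 = 0.48.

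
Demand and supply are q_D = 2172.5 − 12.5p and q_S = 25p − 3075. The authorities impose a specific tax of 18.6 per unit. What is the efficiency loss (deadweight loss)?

In inverse form: demand p = 173.8 − 0.08q, supply p = 123 + 0.04q.
Competitive equilibrium: 173.8 − 0.08q = 123 + 0.04q → q* = 423.3333, p* = 139.9333.
With the tax, the buyer price exceeds the seller price by 18.6: (173.8 − 0.08q) − (123 + 0.04q) = 18.6 → q' = 268.3333.
Δq = 423.3333 − 268.3333 = 155; the wedge equals the tax, 18.6.
Deadweight loss = ½ × 155 × 18.6 = 1441.50.

1441.50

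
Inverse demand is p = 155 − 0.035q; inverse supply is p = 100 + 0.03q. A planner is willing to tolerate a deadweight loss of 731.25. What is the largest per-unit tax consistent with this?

Competitive equilibrium: 155 − 0.035q = 100 + 0.03q → q* = 846.1538, p* = 125.3846.
A tax t gives Δq = t/0.065 and wedge t, so DWL = t²/0.13.
t²/0.13 = 731.25 → t² = 95.0625 → t = 9.75.

9.75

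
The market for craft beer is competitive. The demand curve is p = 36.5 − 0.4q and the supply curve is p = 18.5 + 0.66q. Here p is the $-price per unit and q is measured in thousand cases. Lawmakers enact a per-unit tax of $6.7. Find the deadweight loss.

$21.17 thousand

Competitive equilibrium: 36.5 − 0.4q = 18.5 + 0.66q → q* = 16.9811, p* = 29.7075.
With the tax, the buyer price exceeds the seller price by 6.7: (36.5 − 0.4q) − (18.5 + 0.66q) = 6.7 → q' = 10.6604.
Δq = 16.9811 − 10.6604 = 6.3207; the wedge equals the tax, 6.7.
DWL = ½ × 6.3207 × 6.7 = $21.17 thousand.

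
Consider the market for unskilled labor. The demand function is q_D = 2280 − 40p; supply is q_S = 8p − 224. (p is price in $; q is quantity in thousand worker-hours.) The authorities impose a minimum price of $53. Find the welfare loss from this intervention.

$83.33 thousand

In inverse form: demand p = 57 − 0.025q, supply p = 28 + 0.125q.
Competitive equilibrium: 57 − 0.025q = 28 + 0.125q → q* = 193.3333, p* = 52.1667.
At the floor p = 53, quantity demanded = (57 − 53)/0.025 = 160.
Sellers' marginal cost at q' = 160: 28 + 0.125·160 = 48.
Δq = 193.3333 − 160 = 33.3333; wedge = 53 − 48 = 5.
The triangle = ½ × 33.3333 × 5 = $83.33 thousand.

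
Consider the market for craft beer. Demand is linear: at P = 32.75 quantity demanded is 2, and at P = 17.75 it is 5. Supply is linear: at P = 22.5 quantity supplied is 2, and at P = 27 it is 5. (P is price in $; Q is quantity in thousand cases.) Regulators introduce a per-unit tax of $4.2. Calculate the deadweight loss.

$1.36 thousand

Demand slope = (17.75 − 32.75)/(5 − 2) = −5, so P = 42.75 − 5Q.
Supply slope = (27 − 22.5)/(5 − 2) = 1.5, so P = 19.5 + 1.5Q.
Competitive equilibrium: 42.75 − 5Q = 19.5 + 1.5Q → Q* = 3.5769, P* = 24.8654.
With the tax, the buyer price exceeds the seller price by 4.2: (42.75 − 5Q) − (19.5 + 1.5Q) = 4.2 → Q' = 2.9308.
ΔQ = 3.5769 − 2.9308 = 0.6461; the wedge equals the tax, 4.2.
The triangle = ½ × 0.6461 × 4.2 = $1.36 thousand.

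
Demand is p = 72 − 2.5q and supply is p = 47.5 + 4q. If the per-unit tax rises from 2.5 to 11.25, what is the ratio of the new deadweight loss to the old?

Competitive equilibrium: 72 − 2.5q = 47.5 + 4q → q* = 3.7692, p* = 62.5769.
For a per-unit tax t: Δq = t/6.5, so DWL = ½·t·(t/6.5) = t²/13.
At t = 2.5: DWL = 0.481. At t = 11.25: DWL = 9.736.
Ratio = (11.25/2.5)² = 20.25.

20.25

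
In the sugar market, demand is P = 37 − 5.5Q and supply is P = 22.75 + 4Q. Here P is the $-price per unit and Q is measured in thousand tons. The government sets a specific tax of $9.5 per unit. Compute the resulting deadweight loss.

$4.75 thousand

Competitive equilibrium: 37 − 5.5Q = 22.75 + 4Q → Q* = 1.5, P* = 28.75.
With the tax, the buyer price exceeds the seller price by 9.5: (37 − 5.5Q) − (22.75 + 4Q) = 9.5 → Q' = 0.5.
ΔQ = 1.5 − 0.5 = 1; the wedge equals the tax, 9.5.
Deadweight loss = ½ × 1 × 9.5 = $4.75 thousand.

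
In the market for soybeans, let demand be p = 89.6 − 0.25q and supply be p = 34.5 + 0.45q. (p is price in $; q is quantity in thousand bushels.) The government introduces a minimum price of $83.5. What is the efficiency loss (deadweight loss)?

Competitive equilibrium: 89.6 − 0.25q = 34.5 + 0.45q → q* = 78.7143, p* = 69.9214.
At the floor p = 83.5, quantity demanded = (89.6 − 83.5)/0.25 = 24.4.
Sellers' marginal cost at q' = 24.4: 34.5 + 0.45·24.4 = 45.48.
Δq = 78.7143 − 24.4 = 54.3143; wedge = 83.5 − 45.48 = 38.02.
Deadweight loss = ½ × 54.3143 × 38.02 = $1032.51 thousand.

$1032.51 thousand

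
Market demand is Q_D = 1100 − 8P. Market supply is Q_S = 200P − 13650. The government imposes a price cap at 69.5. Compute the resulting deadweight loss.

5194.47

In inverse form: demand P = 137.5 − 0.125Q, supply P = 68.25 + 0.005Q.
Competitive equilibrium: 137.5 − 0.125Q = 68.25 + 0.005Q → Q* = 532.6923, P* = 70.9135.
At the ceiling P = 69.5, quantity supplied = (69.5 − 68.25)/0.005 = 250.
Willingness to pay at Q' = 250: 137.5 − 0.125·250 = 106.25.
ΔQ = 532.6923 − 250 = 282.6923; wedge = 106.25 − 69.5 = 36.75.
The triangle = ½ × 282.6923 × 36.75 = 5194.47.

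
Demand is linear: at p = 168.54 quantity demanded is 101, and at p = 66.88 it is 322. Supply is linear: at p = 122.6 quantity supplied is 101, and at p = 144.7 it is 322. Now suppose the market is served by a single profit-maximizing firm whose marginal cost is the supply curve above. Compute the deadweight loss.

1907.85

Demand slope = (66.88 − 168.54)/(322 − 101) = −0.46, so p = 215 − 0.46q.
Supply slope = (144.7 − 122.6)/(322 − 101) = 0.1, so p = 112.5 + 0.1q.
Competitive equilibrium: 215 − 0.46q = 112.5 + 0.1q → q* = 183.0357, p* = 130.8036.
Marginal revenue: MR = 215 − 0.92q. Set MR = MC: 215 − 0.92q = 112.5 + 0.1q → q_m = 100.4902.
Price p_m = 215 − 0.46·100.4902 = 168.7745; MC(q_m) = 112.5 + 0.1·100.4902 = 122.549.
Competitive q* = 183.0357, so Δq = 82.5455; wedge = 168.7745 − 122.549 = 46.2255.
The triangle = ½ × 82.5455 × 46.2255 = 1907.85.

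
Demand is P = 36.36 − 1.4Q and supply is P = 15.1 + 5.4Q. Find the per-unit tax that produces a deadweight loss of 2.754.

Competitive equilibrium: 36.36 − 1.4Q = 15.1 + 5.4Q → Q* = 3.1265, P* = 31.9829.
A tax t gives ΔQ = t/6.8 and wedge t, so DWL = t²/13.6.
t²/13.6 = 2.754 → t² = 37.4544 → t = 6.12.

6.12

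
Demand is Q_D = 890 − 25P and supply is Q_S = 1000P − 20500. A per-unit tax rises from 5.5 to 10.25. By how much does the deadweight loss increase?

In inverse form: demand P = 35.6 − 0.04Q, supply P = 20.5 + 0.001Q.
Competitive equilibrium: 35.6 − 0.04Q = 20.5 + 0.001Q → Q* = 368.2927, P* = 20.8683.
For a per-unit tax t: ΔQ = t/0.041, so DWL = ½·t·(t/0.041) = t²/0.082.
At t = 5.5: DWL = 368.902. At t = 10.25: DWL = 1281.25.
Increase = 1281.25 − 368.902 = 912.35.

912.35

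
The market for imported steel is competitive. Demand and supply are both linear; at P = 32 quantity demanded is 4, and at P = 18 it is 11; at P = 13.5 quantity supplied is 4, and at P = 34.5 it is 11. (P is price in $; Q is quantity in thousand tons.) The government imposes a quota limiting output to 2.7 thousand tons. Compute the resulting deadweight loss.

Demand slope = (18 − 32)/(11 − 4) = −2, so P = 40 − 2Q.
Supply slope = (34.5 − 13.5)/(11 − 4) = 3, so P = 1.5 + 3Q.
Competitive equilibrium: 40 − 2Q = 1.5 + 3Q → Q* = 7.7, P* = 24.6.
At Q = 2.7: demand price = 40 − 2·2.7 = 34.6; supply price = 1.5 + 3·2.7 = 9.6.
ΔQ = 7.7 − 2.7 = 5; wedge = 34.6 − 9.6 = 25.
Welfare loss = ½ × 5 × 25 = $62.50 thousand.

$62.50 thousand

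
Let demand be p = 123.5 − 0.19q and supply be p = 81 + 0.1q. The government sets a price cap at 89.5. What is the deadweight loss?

549.35

Competitive equilibrium: 123.5 − 0.19q = 81 + 0.1q → q* = 146.5517, p* = 95.6552.
At the ceiling p = 89.5, quantity supplied = (89.5 − 81)/0.1 = 85.
Willingness to pay at q' = 85: 123.5 − 0.19·85 = 107.35.
Δq = 146.5517 − 85 = 61.5517; wedge = 107.35 − 89.5 = 17.85.
Welfare loss = ½ × 61.5517 × 17.85 = 549.35.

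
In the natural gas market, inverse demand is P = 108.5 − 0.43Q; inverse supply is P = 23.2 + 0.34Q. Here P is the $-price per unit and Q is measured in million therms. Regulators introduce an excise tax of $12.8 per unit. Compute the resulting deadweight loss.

$106.39 million

Competitive equilibrium: 108.5 − 0.43Q = 23.2 + 0.34Q → Q* = 110.7792, P* = 60.8649.
With the tax, the buyer price exceeds the seller price by 12.8: (108.5 − 0.43Q) − (23.2 + 0.34Q) = 12.8 → Q' = 94.1558.
ΔQ = 110.7792 − 94.1558 = 16.6234; the wedge equals the tax, 12.8.
Welfare loss = ½ × 16.6234 × 12.8 = $106.39 million.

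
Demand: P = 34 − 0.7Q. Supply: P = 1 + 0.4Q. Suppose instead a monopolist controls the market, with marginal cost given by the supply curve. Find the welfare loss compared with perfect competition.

74.86

Competitive equilibrium: 34 − 0.7Q = 1 + 0.4Q → Q* = 30, P* = 13.
Marginal revenue: MR = 34 − 1.4Q. Set MR = MC: 34 − 1.4Q = 1 + 0.4Q → Q_m = 18.3333.
Price P_m = 34 − 0.7·18.3333 = 21.1667; MC(Q_m) = 1 + 0.4·18.3333 = 8.3333.
Competitive Q* = 30, so ΔQ = 11.6667; wedge = 21.1667 − 8.3333 = 12.8334.
The triangle = ½ × 11.6667 × 12.8334 = 74.86.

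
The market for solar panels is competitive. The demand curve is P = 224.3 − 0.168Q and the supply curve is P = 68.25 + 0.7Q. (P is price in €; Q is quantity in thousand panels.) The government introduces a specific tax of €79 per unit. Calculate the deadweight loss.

€3595.05 thousand

Competitive equilibrium: 224.3 − 0.168Q = 68.25 + 0.7Q → Q* = 179.7811, P* = 194.0968.
With the tax, the buyer price exceeds the seller price by 79: (224.3 − 0.168Q) − (68.25 + 0.7Q) = 79 → Q' = 88.7673.
ΔQ = 179.7811 − 88.7673 = 91.0138; the wedge equals the tax, 79.
DWL = ½ × 91.0138 × 79 = €3595.05 thousand.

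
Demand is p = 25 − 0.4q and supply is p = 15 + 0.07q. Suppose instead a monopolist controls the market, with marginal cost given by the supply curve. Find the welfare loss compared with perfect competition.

Competitive equilibrium: 25 − 0.4q = 15 + 0.07q → q* = 21.2766, p* = 16.4894.
Marginal revenue: MR = 25 − 0.8q. Set MR = MC: 25 − 0.8q = 15 + 0.07q → q_m = 11.4943.
Price p_m = 25 − 0.4·11.4943 = 20.4023; MC(q_m) = 15 + 0.07·11.4943 = 15.8046.
Competitive q* = 21.2766, so Δq = 9.7823; wedge = 20.4023 − 15.8046 = 4.5977.
The triangle = ½ × 9.7823 × 4.5977 = 22.49.

22.49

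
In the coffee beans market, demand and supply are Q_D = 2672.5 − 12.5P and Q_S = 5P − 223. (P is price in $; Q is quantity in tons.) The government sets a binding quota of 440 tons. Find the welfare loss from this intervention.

In inverse form: demand P = 213.8 − 0.08Q, supply P = 44.6 + 0.2Q.
Competitive equilibrium: 213.8 − 0.08Q = 44.6 + 0.2Q → Q* = 604.2857, P* = 165.4571.
At Q = 440: demand price = 213.8 − 0.08·440 = 178.6; supply price = 44.6 + 0.2·440 = 132.6.
ΔQ = 604.2857 − 440 = 164.2857; wedge = 178.6 − 132.6 = 46.
Deadweight loss = ½ × 164.2857 × 46 = $3778.57.

$3778.57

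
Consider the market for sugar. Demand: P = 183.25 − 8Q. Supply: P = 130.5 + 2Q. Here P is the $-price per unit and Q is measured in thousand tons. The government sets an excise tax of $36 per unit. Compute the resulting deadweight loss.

Competitive equilibrium: 183.25 − 8Q = 130.5 + 2Q → Q* = 5.275, P* = 141.05.
With the tax, the buyer price exceeds the seller price by 36: (183.25 − 8Q) − (130.5 + 2Q) = 36 → Q' = 1.675.
ΔQ = 5.275 − 1.675 = 3.6; the wedge equals the tax, 36.
DWL = ½ × 3.6 × 36 = $64.80 thousand.

$64.80 thousand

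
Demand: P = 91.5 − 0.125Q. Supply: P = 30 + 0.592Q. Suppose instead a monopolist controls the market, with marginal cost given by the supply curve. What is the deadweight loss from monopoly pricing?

58.13

Competitive equilibrium: 91.5 − 0.125Q = 30 + 0.592Q → Q* = 85.7741, P* = 80.7782.
Marginal revenue: MR = 91.5 − 0.25Q. Set MR = MC: 91.5 − 0.25Q = 30 + 0.592Q → Q_m = 73.0404.
Price P_m = 91.5 − 0.125·73.0404 = 82.37; MC(Q_m) = 30 + 0.592·73.0404 = 73.2399.
Competitive Q* = 85.7741, so ΔQ = 12.7337; wedge = 82.37 − 73.2399 = 9.1301.
The triangle = ½ × 12.7337 × 9.1301 = 58.13.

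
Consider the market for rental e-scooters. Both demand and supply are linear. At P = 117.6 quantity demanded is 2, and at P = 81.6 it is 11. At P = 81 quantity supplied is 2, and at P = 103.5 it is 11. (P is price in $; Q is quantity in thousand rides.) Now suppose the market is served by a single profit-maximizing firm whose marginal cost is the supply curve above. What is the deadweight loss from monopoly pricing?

Demand slope = (81.6 − 117.6)/(11 − 2) = −4, so P = 125.6 − 4Q.
Supply slope = (103.5 − 81)/(11 − 2) = 2.5, so P = 76 + 2.5Q.
Competitive equilibrium: 125.6 − 4Q = 76 + 2.5Q → Q* = 7.6308, P* = 95.0769.
Marginal revenue: MR = 125.6 − 8Q. Set MR = MC: 125.6 − 8Q = 76 + 2.5Q → Q_m = 4.7238.
Price P_m = 125.6 − 4·4.7238 = 106.7048; MC(Q_m) = 76 + 2.5·4.7238 = 87.8095.
Competitive Q* = 7.6308, so ΔQ = 2.907; wedge = 106.7048 − 87.8095 = 18.8953.
DWL = ½ × 2.907 × 18.8953 = $27.46 thousand.

$27.46 thousand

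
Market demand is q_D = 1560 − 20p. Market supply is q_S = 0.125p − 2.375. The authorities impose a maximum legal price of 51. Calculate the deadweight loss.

In inverse form: demand p = 78 − 0.05q, supply p = 19 + 8q.
Competitive equilibrium: 78 − 0.05q = 19 + 8q → q* = 7.3292, p* = 77.6335.
At the ceiling p = 51, quantity supplied = (51 − 19)/8 = 4.
Willingness to pay at q' = 4: 78 − 0.05·4 = 77.8.
Δq = 7.3292 − 4 = 3.3292; wedge = 77.8 − 51 = 26.8.
Welfare loss = ½ × 3.3292 × 26.8 = 44.61.

44.61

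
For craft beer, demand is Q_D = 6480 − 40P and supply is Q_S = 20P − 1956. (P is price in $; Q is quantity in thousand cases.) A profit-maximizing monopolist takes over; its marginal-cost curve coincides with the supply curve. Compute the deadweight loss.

$1717.35 thousand

In inverse form: demand P = 162 − 0.025Q, supply P = 97.8 + 0.05Q.
Competitive equilibrium: 162 − 0.025Q = 97.8 + 0.05Q → Q* = 856, P* = 140.6.
Marginal revenue: MR = 162 − 0.05Q. Set MR = MC: 162 − 0.05Q = 97.8 + 0.05Q → Q_m = 642.
Price P_m = 162 − 0.025·642 = 145.95; MC(Q_m) = 97.8 + 0.05·642 = 129.9.
Competitive Q* = 856, so ΔQ = 214; wedge = 145.95 − 129.9 = 16.05.
The triangle = ½ × 214 × 16.05 = $1717.35 thousand.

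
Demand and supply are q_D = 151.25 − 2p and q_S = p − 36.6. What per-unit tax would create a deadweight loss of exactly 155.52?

In inverse form: demand p = 75.625 − 0.5q, supply p = 36.6 + q.
Competitive equilibrium: 75.625 − 0.5q = 36.6 + q → q* = 26.0167, p* = 62.6167.
A tax t gives Δq = t/1.5 and wedge t, so DWL = t²/3.
t²/3 = 155.52 → t² = 466.56 → t = 21.6.

21.6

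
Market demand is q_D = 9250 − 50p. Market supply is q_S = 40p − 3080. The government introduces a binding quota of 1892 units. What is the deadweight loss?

In inverse form: demand p = 185 − 0.02q, supply p = 77 + 0.025q.
Competitive equilibrium: 185 − 0.02q = 77 + 0.025q → q* = 2400, p* = 137.
At q = 1892: demand price = 185 − 0.02·1892 = 147.16; supply price = 77 + 0.025·1892 = 124.3.
Δq = 2400 − 1892 = 508; wedge = 147.16 − 124.3 = 22.86.
Deadweight loss = ½ × 508 × 22.86 = 5806.44.

5806.44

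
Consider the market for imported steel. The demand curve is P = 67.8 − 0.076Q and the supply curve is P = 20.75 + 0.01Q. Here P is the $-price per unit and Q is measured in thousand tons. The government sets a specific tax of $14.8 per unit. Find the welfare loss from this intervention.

Competitive equilibrium: 67.8 − 0.076Q = 20.75 + 0.01Q → Q* = 547.093, P* = 26.2209.
With the tax, the buyer price exceeds the seller price by 14.8: (67.8 − 0.076Q) − (20.75 + 0.01Q) = 14.8 → Q' = 375.
ΔQ = 547.093 − 375 = 172.093; the wedge equals the tax, 14.8.
Deadweight loss = ½ × 172.093 × 14.8 = $1273.49 thousand.

$1273.49 thousand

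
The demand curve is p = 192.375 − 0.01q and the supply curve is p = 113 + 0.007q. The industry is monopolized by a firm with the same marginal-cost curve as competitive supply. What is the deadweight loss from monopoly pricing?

Competitive equilibrium: 192.375 − 0.01q = 113 + 0.007q → q* = 4669.11765, p* = 145.68382.
Marginal revenue: MR = 192.375 − 0.02q. Set MR = MC: 192.375 − 0.02q = 113 + 0.007q → q_m = 2939.81481.
Price p_m = 192.375 − 0.01·2939.81481 = 162.97685; MC(q_m) = 113 + 0.007·2939.81481 = 133.5787.
Competitive q* = 4669.11765, so Δq = 1729.30284; wedge = 162.97685 − 133.5787 = 29.39815.
DWL = ½ × 1729.30284 × 29.39815 = 25419.15.

25419.15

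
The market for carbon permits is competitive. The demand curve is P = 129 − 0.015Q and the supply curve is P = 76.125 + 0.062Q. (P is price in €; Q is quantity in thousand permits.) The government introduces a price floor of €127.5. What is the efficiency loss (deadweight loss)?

€13251.82 thousand

Competitive equilibrium: 129 − 0.015Q = 76.125 + 0.062Q → Q* = 686.6883, P* = 118.6997.
At the floor P = 127.5, quantity demanded = (129 − 127.5)/0.015 = 100.
Sellers' marginal cost at Q' = 100: 76.125 + 0.062·100 = 82.325.
ΔQ = 686.6883 − 100 = 586.6883; wedge = 127.5 − 82.325 = 45.175.
Deadweight loss = ½ × 586.6883 × 45.175 = €13251.82 thousand.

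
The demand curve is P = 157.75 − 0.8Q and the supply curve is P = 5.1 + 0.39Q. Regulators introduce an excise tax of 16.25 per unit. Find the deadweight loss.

Competitive equilibrium: 157.75 − 0.8Q = 5.1 + 0.39Q → Q* = 128.2773, P* = 55.1282.
With the tax, the buyer price exceeds the seller price by 16.25: (157.75 − 0.8Q) − (5.1 + 0.39Q) = 16.25 → Q' = 114.6218.
ΔQ = 128.2773 − 114.6218 = 13.6555; the wedge equals the tax, 16.25.
DWL = ½ × 13.6555 × 16.25 = 110.95.

110.95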